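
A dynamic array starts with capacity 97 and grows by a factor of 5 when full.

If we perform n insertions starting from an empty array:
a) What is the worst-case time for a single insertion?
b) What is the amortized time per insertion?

(a) Worst-case single insertion: O(n) -- when the array is full at capacity c, the resize copies all c elements, and c can be Theta(n).
(b) Resizes happen at sizes 97, 485, 2425, ... Total copy cost for n insertions: 97 + 485 + ... = O(n) (geometric series with ratio 1/5). Amortized cost per insertion: O(n)/n = O(1).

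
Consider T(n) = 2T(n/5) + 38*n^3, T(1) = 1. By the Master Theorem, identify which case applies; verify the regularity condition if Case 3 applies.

a=2, b=5, f(n)=38*n^3.
log_5(2) = 0.4307 < 3.
f(n) = Omega(n^(0.4307+epsilon)) for some epsilon > 0, so Case 3 is the candidate.
Regularity: a*f(n/b) = 2*38*(n/5)^3 = (2/125)*38*n^3 <= c*f(n) with c = 2/125 < 1. Satisfied.
Case 3: T(n) = Theta(n^3).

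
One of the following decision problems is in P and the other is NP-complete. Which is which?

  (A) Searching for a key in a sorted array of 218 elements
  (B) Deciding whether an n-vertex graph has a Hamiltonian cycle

(A) is P: binary search runs in O(log n).
(B) is NP-complete: one of Karp's 21 NP-complete problems.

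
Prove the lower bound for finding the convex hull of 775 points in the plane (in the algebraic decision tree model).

Reduction from sorting: given 775 numbers x_1,...,x_{775}, map x_i to the point (x_i, x_i^2) on the parabola y = x^2. All points are on the convex hull, and walking the hull gives them in sorted x-order. Since sorting requires Omega(n log n), so does planar convex hull.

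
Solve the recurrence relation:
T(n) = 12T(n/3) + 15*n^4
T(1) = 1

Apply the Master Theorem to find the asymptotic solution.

a=12, b=3, f(n)=15*n^4. log_3(12) = 2.262 < 4. Case 3: T(n) = O(n^4).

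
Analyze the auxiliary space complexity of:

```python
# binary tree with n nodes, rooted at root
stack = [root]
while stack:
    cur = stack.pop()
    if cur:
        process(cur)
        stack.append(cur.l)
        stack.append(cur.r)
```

Space complexity: O(n).
Auxiliary storage grows linearly with the input size n in the worst case.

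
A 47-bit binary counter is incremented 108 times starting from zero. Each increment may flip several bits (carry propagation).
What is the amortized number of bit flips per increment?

Bit i flips on every 2^i-th increment, so over 108 increments bit i flips floor(108/2^i) times. Summing over i: total flips < 2 * 108. Amortized: < 2 = O(1) per increment.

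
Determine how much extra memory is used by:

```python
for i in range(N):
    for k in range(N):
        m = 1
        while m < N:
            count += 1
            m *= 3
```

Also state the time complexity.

Space complexity: O(1).
Only a constant amount of auxiliary storage is used; nothing grows with n.
Time complexity: O(n^2 log n).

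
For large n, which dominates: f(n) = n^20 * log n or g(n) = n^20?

f(n) = n^20 * log n grows faster: extra log n factor -> infinity.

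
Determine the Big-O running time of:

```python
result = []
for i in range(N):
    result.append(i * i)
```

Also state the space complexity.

Time complexity: O(n).
Space complexity: O(n).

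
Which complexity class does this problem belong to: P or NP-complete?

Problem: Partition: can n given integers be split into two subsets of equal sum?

This problem is NP-complete: Subset Sum reduces to it (one of Karp's 21 NP-complete problems).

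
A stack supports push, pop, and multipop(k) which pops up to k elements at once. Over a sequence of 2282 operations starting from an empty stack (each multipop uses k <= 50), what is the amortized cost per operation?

Each element is pushed exactly once and popped at most once (whether by pop or as part of a multipop). So the total number of individual pops over the whole sequence is at most the number of pushes, which is at most 2282. Total work <= 2 * 2282, hence O(1) amortized per operation.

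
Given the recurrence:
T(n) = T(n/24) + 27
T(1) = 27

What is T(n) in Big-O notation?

Each step divides n by 24 and adds 27. After log_24(n) steps, T(n) = O(log n).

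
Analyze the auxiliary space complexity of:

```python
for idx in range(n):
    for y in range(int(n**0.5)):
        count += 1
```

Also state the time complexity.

Space complexity: O(1).
Only a constant amount of auxiliary storage is used; nothing grows with n.
Time complexity: O(n * sqrt(n)).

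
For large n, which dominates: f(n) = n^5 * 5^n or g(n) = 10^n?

g(n) = 10^n grows faster: 10^n / (n^5 5^n) = (10/5)^n / n^5 -> infinity since 10/5 > 1.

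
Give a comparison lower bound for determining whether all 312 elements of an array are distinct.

In the algebraic decision-tree model, the YES region for element distinctness on 312 elements has 312! connected components (one per ordering). Ben-Or's theorem then gives a lower bound of Omega(log(n!)) = Omega(n log n).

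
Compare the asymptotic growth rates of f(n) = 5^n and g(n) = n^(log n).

f(n) = 5^n grows faster: take logs: log(n^(log n)) = (log n)^2, log(5^n) = n log 5; n dominates (log n)^2.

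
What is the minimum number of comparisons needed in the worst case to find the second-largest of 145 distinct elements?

Lower bound: finding the max needs 145-1 comparisons. By the adversary weight-doubling argument, the max must personally win >= ceil(log_2(145)) = 8 comparisons; the 2nd-largest is among those 8 losers, needing 8-1 more comparisons. Total >= 145-1 + 8-1 = 151. A balanced knockout tournament achieves this.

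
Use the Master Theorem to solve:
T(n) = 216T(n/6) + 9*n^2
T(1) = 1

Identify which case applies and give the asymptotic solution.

a=216, b=6, f(n)=9*n^2.
log_6(216) = 3 > 2.
Since f(n) = O(n^2) is polynomially smaller than n^3, Case 1 applies.
T(n) = Theta(n^3).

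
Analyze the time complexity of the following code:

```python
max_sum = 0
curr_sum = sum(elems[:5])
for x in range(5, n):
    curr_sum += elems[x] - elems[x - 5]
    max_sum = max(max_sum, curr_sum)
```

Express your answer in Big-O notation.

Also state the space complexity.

Time complexity: O(n).
Space complexity: O(1).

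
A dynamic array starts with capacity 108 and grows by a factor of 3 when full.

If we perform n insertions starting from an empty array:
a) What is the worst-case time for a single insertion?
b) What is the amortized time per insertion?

(a) Worst-case single insertion: O(n) -- when the array is full at capacity c, the resize copies all c elements, and c can be Theta(n).
(b) Resizes happen at sizes 108, 324, 972, ... Total copy cost for n insertions: 108 + 324 + ... = O(n) (geometric series with ratio 1/3). Amortized cost per insertion: O(n)/n = O(1).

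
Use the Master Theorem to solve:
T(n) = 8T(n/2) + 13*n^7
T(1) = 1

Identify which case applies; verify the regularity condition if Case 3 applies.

a=8, b=2, f(n)=13*n^7.
log_2(8) = 3 < 7.
f(n) = Omega(n^(3+epsilon)) for some epsilon > 0, so Case 3 is the candidate.
Regularity: a*f(n/b) = 8*13*(n/2)^7 = (8/128)*13*n^7 <= c*f(n) with c = 8/128 < 1. Satisfied.
Case 3: T(n) = Theta(n^7).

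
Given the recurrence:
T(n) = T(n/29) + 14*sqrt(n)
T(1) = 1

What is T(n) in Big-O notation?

Each level contributes sqrt(n/29^k). Geometric series with ratio 1/sqrt(29) < 1 sums to O(sqrt(n)).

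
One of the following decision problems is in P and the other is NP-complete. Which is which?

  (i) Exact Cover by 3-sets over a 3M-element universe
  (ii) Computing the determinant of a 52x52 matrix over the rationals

(i) is NP-complete: one of Karp's 21 NP-complete problems.
(ii) is P: Gaussian elimination runs in O(n^3).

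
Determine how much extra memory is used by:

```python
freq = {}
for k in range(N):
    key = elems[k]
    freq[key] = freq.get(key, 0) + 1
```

Space complexity: O(n).
Auxiliary storage grows linearly with the input size n in the worst case.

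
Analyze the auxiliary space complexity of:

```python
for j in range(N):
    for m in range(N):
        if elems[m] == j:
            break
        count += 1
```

Space complexity: O(1).
Only a constant amount of auxiliary storage is used; nothing grows with n.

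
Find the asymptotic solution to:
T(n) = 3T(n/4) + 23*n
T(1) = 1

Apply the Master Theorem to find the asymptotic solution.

a=3, b=4, f(n)=23*n. log_4(3) = 0.7925 < 1. Case 3: T(n) = O(n).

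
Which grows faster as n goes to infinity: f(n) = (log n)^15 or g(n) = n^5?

g(n) = n^5 grows faster: any positive polynomial dominates any polylog.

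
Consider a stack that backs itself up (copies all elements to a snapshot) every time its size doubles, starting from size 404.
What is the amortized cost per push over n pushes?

Backups occur at sizes 404, 808, 1616, ..., copying 404 + 808 + 1616 + ... <= 2n elements total (geometric series). Spread over n pushes, the amortized backup cost is O(1) per push.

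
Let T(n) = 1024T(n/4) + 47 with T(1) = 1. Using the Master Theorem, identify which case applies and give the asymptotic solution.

a=1024, b=4, f(n)=47.
log_4(1024) = 5 > 0.
Since f(n) = O(n^0) is polynomially smaller than n^5, Case 1 applies.
T(n) = Theta(n^5).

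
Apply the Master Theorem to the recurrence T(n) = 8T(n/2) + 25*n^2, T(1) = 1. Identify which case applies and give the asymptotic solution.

a=8, b=2, f(n)=25*n^2.
log_2(8) = 3 > 2.
Since f(n) = O(n^2) is polynomially smaller than n^3, Case 1 applies.
T(n) = Theta(n^3).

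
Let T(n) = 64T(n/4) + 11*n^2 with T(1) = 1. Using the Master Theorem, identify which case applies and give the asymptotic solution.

a=64, b=4, f(n)=11*n^2.
log_4(64) = 3 > 2.
Since f(n) = O(n^2) is polynomially smaller than n^3, Case 1 applies.
T(n) = Theta(n^3).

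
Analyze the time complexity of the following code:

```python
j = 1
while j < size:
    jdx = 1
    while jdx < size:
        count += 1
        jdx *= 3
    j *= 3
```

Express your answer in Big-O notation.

Time complexity: O(log^2 n).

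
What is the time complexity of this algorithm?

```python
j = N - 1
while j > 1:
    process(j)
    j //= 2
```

Time complexity: O(log n).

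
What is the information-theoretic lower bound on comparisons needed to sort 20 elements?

There are 20! = 2432902008176640000 possible orderings. Each comparison gives 1 bit. We need at least ceil(log_2(2432902008176640000)) = 62 comparisons.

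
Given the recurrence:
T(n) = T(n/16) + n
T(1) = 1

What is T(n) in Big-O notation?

Geometric series: n*(1 + 1/16 + 1/16^2 + ...) = O(n). T(n) = O(n).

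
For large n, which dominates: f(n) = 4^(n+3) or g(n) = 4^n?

f(n) = 4^(n+3) and g(n) = 4^n are Theta of each other: 4^(n+3) = 4^3 * 4^n = Theta(4^n).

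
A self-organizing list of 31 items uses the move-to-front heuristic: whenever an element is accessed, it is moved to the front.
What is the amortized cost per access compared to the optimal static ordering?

With potential Phi = number of inversions between the MTF list and the optimal static list (at most C(31,2)), each access has amortized cost at most 2 * (cost under optimal static ordering). This is the move-to-front 2-competitiveness result.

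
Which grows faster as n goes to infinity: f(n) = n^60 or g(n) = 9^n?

g(n) = 9^n grows faster: any exponential with base > 1 dominates every polynomial.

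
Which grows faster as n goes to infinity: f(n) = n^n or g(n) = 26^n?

f(n) = n^n grows faster: n^n / 26^n = (n/26)^n -> infinity once n > 26.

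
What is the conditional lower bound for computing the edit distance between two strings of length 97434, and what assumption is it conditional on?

Under SETH (the Strong Exponential Time Hypothesis), edit distance on length-97434 strings cannot be computed in O(n^(2-epsilon)) time for any epsilon > 0 (Backurs-Indyk). The reduction is from CNF-SAT via the orthogonal vectors problem.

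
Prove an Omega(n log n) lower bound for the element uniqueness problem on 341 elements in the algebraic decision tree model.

In the algebraic decision tree model, element uniqueness on 341 elements is equivalent to determining which cell of an arrangement of C(341,2) = 57970 hyperplanes x_i = x_j contains the input point. Ben-Or's theorem shows this requires Omega(n log n).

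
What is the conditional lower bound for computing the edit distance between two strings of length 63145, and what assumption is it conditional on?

Under SETH (the Strong Exponential Time Hypothesis), edit distance on length-63145 strings cannot be computed in O(n^(2-epsilon)) time for any epsilon > 0 (Backurs-Indyk). The reduction is from CNF-SAT via the orthogonal vectors problem.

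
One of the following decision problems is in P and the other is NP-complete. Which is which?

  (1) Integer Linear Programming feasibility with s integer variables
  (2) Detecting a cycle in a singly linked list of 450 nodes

(1) is NP-complete: ILP feasibility is NP-complete (LP relaxation is in P).
(2) is P: Floyd's tortoise-and-hare runs in O(n) time, O(1) space.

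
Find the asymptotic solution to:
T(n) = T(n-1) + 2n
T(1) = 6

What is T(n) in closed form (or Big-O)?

Unrolling: T(n) = 6 + 2*(2 + 3 + ... + n) = 6 + 2*(n(n+1)/2 - 1) = O(n^2).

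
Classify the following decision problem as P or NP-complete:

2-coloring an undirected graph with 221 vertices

This problem is in P: 2-coloring is bipartiteness testing via BFS, O(V+E).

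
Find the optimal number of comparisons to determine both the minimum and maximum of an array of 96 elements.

Naive approach: 190 comparisons (95 for max + 95 for min).
Optimal: Compare elements in pairs first (floor(n/2) = 48 comparisons), then find max among winners and min among losers (47 comparisons each).
Total: ceil(3n/2) - 2 = 142 comparisons. An adversary argument shows this is also a lower bound.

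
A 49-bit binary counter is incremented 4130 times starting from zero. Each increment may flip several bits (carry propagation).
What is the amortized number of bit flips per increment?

Bit i flips on every 2^i-th increment, so over 4130 increments bit i flips floor(4130/2^i) times. Summing over i: total flips < 2 * 4130. Amortized: < 2 = O(1) per increment.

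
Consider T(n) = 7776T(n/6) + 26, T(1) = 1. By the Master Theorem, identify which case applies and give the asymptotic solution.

a=7776, b=6, f(n)=26.
log_6(7776) = 5 > 0.
Since f(n) = O(n^0) is polynomially smaller than n^5, Case 1 applies.
T(n) = Theta(n^5).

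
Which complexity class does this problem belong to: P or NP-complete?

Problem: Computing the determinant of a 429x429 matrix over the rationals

This problem is in P: Gaussian elimination runs in O(n^3).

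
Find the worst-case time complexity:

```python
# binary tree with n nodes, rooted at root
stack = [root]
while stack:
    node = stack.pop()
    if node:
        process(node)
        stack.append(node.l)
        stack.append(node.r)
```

Time complexity: O(n).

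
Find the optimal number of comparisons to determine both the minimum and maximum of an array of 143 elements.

Naive approach: 284 comparisons (142 for max + 142 for min).
Optimal: Compare elements in pairs first (floor(n/2) = 71 comparisons), then find max among winners and min among losers (71 comparisons each).
Total: ceil(3n/2) - 2 = 213 comparisons. An adversary argument shows this is also a lower bound.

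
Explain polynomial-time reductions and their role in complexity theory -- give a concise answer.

A poly-time reduction from A to B transforms any instance of A into an instance of B in polynomial time. If A reduces to B and B is in P, then A is in P. If A is NP-hard and A reduces to B, then B is NP-hard. Reductions transfer hardness upward and tractability downward.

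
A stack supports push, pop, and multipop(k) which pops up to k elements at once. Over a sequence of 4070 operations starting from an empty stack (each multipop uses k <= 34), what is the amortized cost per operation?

Each element is pushed exactly once and popped at most once (whether by pop or as part of a multipop). So the total number of individual pops over the whole sequence is at most the number of pushes, which is at most 4070. Total work <= 2 * 4070, hence O(1) amortized per operation.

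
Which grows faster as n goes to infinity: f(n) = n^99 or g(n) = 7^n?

g(n) = 7^n grows faster: any exponential with base > 1 dominates every polynomial.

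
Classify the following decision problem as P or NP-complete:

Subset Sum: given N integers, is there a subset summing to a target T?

This problem is NP-complete: one of Karp's 21 NP-complete problems.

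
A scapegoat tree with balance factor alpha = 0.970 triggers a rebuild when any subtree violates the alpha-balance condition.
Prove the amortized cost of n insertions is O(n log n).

Define potential Phi = c * sum of |size(left(v)) - size(right(v))| over all nodes. An insertion at depth d costs O(d) = O(log n) and increases Phi by O(log n). When a rebuild of subtree of size s occurs, it costs O(s) but reduces Phi by Omega(s). With alpha = 0.970, between rebuilds Omega(s) insertions must occur. Amortized cost per insertion: O(log n).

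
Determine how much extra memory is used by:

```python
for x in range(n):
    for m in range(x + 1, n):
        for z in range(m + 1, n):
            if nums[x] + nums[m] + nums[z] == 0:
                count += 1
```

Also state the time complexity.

Space complexity: O(1).
Only a constant amount of auxiliary storage is used; nothing grows with n.
Time complexity: O(n^3).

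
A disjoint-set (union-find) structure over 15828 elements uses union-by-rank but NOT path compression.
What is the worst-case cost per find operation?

Union-by-rank alone keeps every tree's height <= log_2(15828) ~= 14.0. Each find traverses from a node to its root, costing O(height) = O(log n). Without path compression this bound is tight.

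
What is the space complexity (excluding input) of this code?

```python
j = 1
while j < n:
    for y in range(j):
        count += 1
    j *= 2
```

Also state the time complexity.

Space complexity: O(1).
Only a constant amount of auxiliary storage is used; nothing grows with n.
Time complexity: O(n).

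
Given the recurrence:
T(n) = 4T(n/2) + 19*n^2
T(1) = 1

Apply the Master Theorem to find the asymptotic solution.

a=4, b=2, f(n)=19*n^2. log_2(4) = 2. Case 2: T(n) = O(n^2 log n).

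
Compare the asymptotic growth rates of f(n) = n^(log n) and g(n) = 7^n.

g(n) = 7^n grows faster: take logs: log(n^(log n)) = (log n)^2, log(7^n) = n log 7; n dominates (log n)^2.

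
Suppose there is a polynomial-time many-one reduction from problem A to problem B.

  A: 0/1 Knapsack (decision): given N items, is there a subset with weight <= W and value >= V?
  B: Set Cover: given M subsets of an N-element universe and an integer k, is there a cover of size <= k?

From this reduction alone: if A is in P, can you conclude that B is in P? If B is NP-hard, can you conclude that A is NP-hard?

A poly-time reduction A <=_p B transfers tractability DOWN (B easy => A easy) and hardness UP (A hard => B hard), not the reverse.
From A in P, the reduction alone does NOT give B in P: any problem in P trivially reduces to SAT, yet SAT is not known to be in P.
From B NP-hard, the reduction alone does NOT give A NP-hard: again, easy problems reduce to hard ones.
(Here in fact A is NP-complete and B is NP-complete.)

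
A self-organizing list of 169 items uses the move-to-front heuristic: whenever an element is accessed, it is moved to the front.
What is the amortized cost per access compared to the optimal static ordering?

With potential Phi = number of inversions between the MTF list and the optimal static list (at most C(169,2)), each access has amortized cost at most 2 * (cost under optimal static ordering). This is the move-to-front 2-competitiveness result.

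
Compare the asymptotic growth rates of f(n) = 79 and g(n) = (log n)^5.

g(n) = (log n)^5 grows faster: any unbounded function dominates a constant.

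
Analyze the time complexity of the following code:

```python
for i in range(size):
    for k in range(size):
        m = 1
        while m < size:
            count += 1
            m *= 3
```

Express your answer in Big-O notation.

Time complexity: O(n^2 log n).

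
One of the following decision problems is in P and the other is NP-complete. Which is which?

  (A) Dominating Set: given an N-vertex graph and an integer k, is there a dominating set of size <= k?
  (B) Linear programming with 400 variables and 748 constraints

(A) is NP-complete: reduces from Set Cover (with k part of the input).
(B) is P: the ellipsoid and interior-point methods run in polynomial time.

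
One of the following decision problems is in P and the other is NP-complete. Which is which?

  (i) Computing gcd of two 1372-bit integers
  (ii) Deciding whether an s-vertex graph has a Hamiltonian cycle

(i) is P: the Euclidean algorithm runs in polynomial time in the bit-length.
(ii) is NP-complete: one of Karp's 21 NP-complete problems.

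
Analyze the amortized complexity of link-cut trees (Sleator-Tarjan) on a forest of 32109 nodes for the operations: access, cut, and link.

Link-cut trees represent the forest using splay trees over preferred paths. With potential Phi = sum over nodes of log(size of virtual subtree), each access on 32109 nodes is O(log 32109) = O(log n) amortized by the splay-tree access lemma. Cut and link are O(1) plus one access.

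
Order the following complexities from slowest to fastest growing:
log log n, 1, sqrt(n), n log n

Ordered by growth rate: 1 < log log n < sqrt(n) < n log n.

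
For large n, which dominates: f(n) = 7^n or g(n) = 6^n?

f(n) = 7^n grows faster: (7/6)^n -> infinity since 7/6 > 1.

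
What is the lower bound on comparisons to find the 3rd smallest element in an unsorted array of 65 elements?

Finding the 3rd smallest of 65 elements requires Omega(n) comparisons. Every element must participate in at least one comparison; otherwise it could be the 3rd smallest.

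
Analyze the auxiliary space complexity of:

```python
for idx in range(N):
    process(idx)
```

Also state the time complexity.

Space complexity: O(1).
Only a constant amount of auxiliary storage is used; nothing grows with n.
Time complexity: O(n).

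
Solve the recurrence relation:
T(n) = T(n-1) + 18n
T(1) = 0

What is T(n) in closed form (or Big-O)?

Unrolling: T(n) = 0 + 18*(2 + 3 + ... + n) = 0 + 18*(n(n+1)/2 - 1) = O(n^2).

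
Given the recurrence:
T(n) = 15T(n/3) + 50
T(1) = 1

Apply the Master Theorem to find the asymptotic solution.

a=15, b=3, f(n)=50. log_3(15) = 2.465. Case 1 of Master Theorem: T(n) = O(n^2.465).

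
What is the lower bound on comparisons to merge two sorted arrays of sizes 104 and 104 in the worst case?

Adversary: with |104 - 104| <= 1 the inputs can be fully interleaved so that every adjacent pair in the merged output comes from different arrays. Then each of the 207 adjacent pairs must be directly compared, or the algorithm cannot determine their relative order. Standard merge meets this bound.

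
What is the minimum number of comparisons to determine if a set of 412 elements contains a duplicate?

Determining if 412 elements are all distinct requires Omega(n log n) comparisons in the comparison model. This follows from the element distinctness lower bound.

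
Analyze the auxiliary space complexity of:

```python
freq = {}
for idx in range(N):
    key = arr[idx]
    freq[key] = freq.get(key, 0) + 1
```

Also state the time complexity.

Space complexity: O(n).
Auxiliary storage grows linearly with the input size n in the worst case.
Time complexity: O(n).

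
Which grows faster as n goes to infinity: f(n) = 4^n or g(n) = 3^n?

f(n) = 4^n grows faster: (4/3)^n -> infinity since 4/3 > 1.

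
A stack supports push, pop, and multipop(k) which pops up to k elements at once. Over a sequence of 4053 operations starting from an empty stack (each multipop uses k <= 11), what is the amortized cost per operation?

Each element is pushed exactly once and popped at most once (whether by pop or as part of a multipop). So the total number of individual pops over the whole sequence is at most the number of pushes, which is at most 4053. Total work <= 2 * 4053, hence O(1) amortized per operation.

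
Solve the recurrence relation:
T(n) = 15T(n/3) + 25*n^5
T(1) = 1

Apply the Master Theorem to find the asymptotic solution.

a=15, b=3, f(n)=25*n^5. log_3(15) = 2.465 < 5. Case 3: T(n) = O(n^5).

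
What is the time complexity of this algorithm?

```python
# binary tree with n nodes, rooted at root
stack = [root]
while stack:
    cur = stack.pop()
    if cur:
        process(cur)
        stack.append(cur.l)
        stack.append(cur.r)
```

Time complexity: O(n).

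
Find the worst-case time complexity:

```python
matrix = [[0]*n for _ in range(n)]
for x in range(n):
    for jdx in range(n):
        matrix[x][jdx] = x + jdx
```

Time complexity: O(n^2).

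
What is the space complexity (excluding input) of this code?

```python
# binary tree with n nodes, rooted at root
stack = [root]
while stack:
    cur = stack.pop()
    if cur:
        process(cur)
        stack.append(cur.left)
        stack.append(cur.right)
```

Space complexity: O(n).
Auxiliary storage grows linearly with the input size n in the worst case.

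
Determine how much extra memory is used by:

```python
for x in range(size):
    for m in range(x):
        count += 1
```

Space complexity: O(1).
Only a constant amount of auxiliary storage is used; nothing grows with n.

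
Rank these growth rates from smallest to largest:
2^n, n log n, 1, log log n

Ordered by growth rate: 1 < log log n < n log n < 2^n.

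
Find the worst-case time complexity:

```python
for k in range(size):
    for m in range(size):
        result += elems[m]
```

Time complexity: O(n^2).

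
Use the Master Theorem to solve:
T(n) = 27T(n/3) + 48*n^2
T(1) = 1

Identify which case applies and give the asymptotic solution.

a=27, b=3, f(n)=48*n^2.
log_3(27) = 3 > 2.
Since f(n) = O(n^2) is polynomially smaller than n^3, Case 1 applies.
T(n) = Theta(n^3).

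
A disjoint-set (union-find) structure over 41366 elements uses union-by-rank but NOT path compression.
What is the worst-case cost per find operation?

Union-by-rank alone keeps every tree's height <= log_2(41366) ~= 15.3. Each find traverses from a node to its root, costing O(height) = O(log n). Without path compression this bound is tight.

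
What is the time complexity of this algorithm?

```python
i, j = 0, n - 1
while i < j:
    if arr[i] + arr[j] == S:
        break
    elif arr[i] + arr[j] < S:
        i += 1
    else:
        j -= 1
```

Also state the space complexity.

Time complexity: O(n).
Space complexity: O(1).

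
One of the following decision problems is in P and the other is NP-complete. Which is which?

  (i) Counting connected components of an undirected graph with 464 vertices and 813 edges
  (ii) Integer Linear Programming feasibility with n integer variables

(i) is P: BFS/DFS visits each vertex and edge once: O(V+E).
(ii) is NP-complete: ILP feasibility is NP-complete (LP relaxation is in P).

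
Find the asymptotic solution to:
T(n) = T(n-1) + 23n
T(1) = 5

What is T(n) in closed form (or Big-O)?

Unrolling: T(n) = 5 + 23*(2 + 3 + ... + n) = 5 + 23*(n(n+1)/2 - 1) = O(n^2).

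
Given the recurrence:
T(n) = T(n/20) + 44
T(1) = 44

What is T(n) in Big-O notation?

Each step divides n by 20 and adds 44. After log_20(n) steps, T(n) = O(log n).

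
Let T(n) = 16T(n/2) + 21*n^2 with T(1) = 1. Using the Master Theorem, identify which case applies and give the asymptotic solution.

a=16, b=2, f(n)=21*n^2.
log_2(16) = 4 > 2.
Since f(n) = O(n^2) is polynomially smaller than n^4, Case 1 applies.
T(n) = Theta(n^4).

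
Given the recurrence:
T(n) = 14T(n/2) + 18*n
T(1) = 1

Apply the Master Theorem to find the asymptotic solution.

a=14, b=2, f(n)=18*n. log_2(14) = 3.807. Case 1 of Master Theorem: T(n) = O(n^3.807).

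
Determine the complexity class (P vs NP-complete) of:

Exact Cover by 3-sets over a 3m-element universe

This problem is NP-complete: one of Karp's 21 NP-complete problems.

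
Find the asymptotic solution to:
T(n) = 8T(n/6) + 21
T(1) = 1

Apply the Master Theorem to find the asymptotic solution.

a=8, b=6, f(n)=21. log_6(8) = 1.161. Case 1 of Master Theorem: T(n) = O(n^1.161).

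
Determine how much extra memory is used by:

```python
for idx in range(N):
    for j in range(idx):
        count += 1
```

Space complexity: O(1).
Only a constant amount of auxiliary storage is used; nothing grows with n.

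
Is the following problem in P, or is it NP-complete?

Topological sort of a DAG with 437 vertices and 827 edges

This problem is in P: DFS-based topological sort runs in O(V+E).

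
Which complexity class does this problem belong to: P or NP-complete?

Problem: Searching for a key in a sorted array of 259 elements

This problem is in P: binary search runs in O(log n).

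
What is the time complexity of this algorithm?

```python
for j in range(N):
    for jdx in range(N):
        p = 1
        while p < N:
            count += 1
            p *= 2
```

Time complexity: O(n^2 log n).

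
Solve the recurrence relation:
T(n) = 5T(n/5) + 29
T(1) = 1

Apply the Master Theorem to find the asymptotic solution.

a=5, b=5, f(n)=29. log_5(5) = 1. Case 1 of Master Theorem: T(n) = O(n^1).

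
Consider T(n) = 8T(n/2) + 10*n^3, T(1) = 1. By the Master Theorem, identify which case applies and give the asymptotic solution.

a=8, b=2, f(n)=10*n^3.
log_2(8) = 3, so n^(log_b(a)) = n^3.
f(n) = Theta(n^3), so Case 2 applies.
T(n) = Theta(n^3 log n).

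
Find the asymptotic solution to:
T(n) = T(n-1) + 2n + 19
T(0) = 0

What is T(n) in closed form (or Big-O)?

Dominant term in sum is 2*sum(i, i=1..n) = 2*n*(n+1)/2 = O(n^2).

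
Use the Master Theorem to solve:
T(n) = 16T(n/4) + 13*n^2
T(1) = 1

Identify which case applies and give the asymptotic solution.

a=16, b=4, f(n)=13*n^2.
log_4(16) = 2, so n^(log_b(a)) = n^2.
f(n) = Theta(n^2), so Case 2 applies.
T(n) = Theta(n^2 log n).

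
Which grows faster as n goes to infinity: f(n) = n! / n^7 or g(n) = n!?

g(n) = n! grows faster: the ratio n!/(n!/n^7) = n^7 -> infinity.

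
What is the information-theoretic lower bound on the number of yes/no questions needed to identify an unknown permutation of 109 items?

There are 109! = 144385958320249358220488210246279753379312820313396029159834075622223337844983482099636001195615259277084033387619818092804737714758384244334160217374720000000000000000000000000 permutations. Each yes/no question gives at most 1 bit, so at least ceil(log_2(144385958320249358220488210246279753379312820313396029159834075622223337844983482099636001195615259277084033387619818092804737714758384244334160217374720000000000000000000000000)) = 586 questions are needed.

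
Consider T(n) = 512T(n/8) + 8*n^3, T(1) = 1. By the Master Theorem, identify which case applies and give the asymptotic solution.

a=512, b=8, f(n)=8*n^3.
log_8(512) = 3, so n^(log_b(a)) = n^3.
f(n) = Theta(n^3), so Case 2 applies.
T(n) = Theta(n^3 log n).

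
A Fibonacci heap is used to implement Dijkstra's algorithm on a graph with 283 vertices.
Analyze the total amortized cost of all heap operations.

Dijkstra performs 283 insert, 283 extract-min, and at most E decrease-key operations. With Fibonacci heap: insert O(1) amortized, extract-min O(log n) amortized, decrease-key O(1) amortized. Total with n = 283: O(n * 1 + n * log n + E * 1) = O(n log n + E).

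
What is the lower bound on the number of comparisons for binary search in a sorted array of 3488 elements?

With 3488 possible positions, we need at least ceil(log_2(3488)) = 12 comparisons. Each comparison splits the remaining candidates by at most half.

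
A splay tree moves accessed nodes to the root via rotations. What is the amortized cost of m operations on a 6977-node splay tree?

Using a potential function Phi = sum of log(size of subtree) for each node, each splay operation has amortized cost O(log n) where n = 6977. Bad individual operations (O(n)) are offset by decreased potential.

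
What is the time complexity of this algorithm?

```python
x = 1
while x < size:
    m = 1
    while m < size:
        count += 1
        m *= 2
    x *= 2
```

Time complexity: O(log^2 n).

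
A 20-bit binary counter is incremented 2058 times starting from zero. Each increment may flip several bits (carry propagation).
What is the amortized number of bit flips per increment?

Bit i flips on every 2^i-th increment, so over 2058 increments bit i flips floor(2058/2^i) times. Summing over i: total flips < 2 * 2058. Amortized: < 2 = O(1) per increment.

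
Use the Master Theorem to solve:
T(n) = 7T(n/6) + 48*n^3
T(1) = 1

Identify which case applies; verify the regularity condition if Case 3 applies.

a=7, b=6, f(n)=48*n^3.
log_6(7) = 1.086 < 3.
f(n) = Omega(n^(1.086+epsilon)) for some epsilon > 0, so Case 3 is the candidate.
Regularity: a*f(n/b) = 7*48*(n/6)^3 = (7/216)*48*n^3 <= c*f(n) with c = 7/216 < 1. Satisfied.
Case 3: T(n) = Theta(n^3).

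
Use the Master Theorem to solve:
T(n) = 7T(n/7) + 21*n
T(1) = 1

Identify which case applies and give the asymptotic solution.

a=7, b=7, f(n)=21*n.
log_7(7) = 1, so n^(log_b(a)) = n.
f(n) = Theta(n), so Case 2 applies.
T(n) = Theta(n log n).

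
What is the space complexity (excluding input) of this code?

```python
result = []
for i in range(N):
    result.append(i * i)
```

Space complexity: O(n).
Auxiliary storage grows linearly with the input size n in the worst case.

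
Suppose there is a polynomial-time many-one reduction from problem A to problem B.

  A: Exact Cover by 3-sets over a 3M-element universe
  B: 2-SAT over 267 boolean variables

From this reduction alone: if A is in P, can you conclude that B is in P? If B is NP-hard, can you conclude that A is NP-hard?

A poly-time reduction A <=_p B transfers tractability DOWN (B easy => A easy) and hardness UP (A hard => B hard), not the reverse.
From A in P, the reduction alone does NOT give B in P: any problem in P trivially reduces to SAT, yet SAT is not known to be in P.
From B NP-hard, the reduction alone does NOT give A NP-hard: again, easy problems reduce to hard ones.
(Here in fact A is NP-complete and B is in P, so no such reduction is known -- its existence would imply P = NP; the analysis concerns only what the assumed reduction would or would not let you conclude.)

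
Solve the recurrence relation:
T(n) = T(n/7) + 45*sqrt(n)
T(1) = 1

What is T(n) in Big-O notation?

Each level contributes sqrt(n/7^k). Geometric series with ratio 1/sqrt(7) < 1 sums to O(sqrt(n)).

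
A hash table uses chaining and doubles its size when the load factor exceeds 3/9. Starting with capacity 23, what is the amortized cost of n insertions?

Rehashing occurs when load exceeds 3/9. Total rehash cost is geometric series summing to O(n). Each insertion itself is O(1). Amortized: O(1).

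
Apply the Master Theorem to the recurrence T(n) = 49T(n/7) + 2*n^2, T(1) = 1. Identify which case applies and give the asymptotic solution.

a=49, b=7, f(n)=2*n^2.
log_7(49) = 2, so n^(log_b(a)) = n^2.
f(n) = Theta(n^2), so Case 2 applies.
T(n) = Theta(n^2 log n).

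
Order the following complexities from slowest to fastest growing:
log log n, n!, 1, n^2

Ordered by growth rate: 1 < log log n < n^2 < n!.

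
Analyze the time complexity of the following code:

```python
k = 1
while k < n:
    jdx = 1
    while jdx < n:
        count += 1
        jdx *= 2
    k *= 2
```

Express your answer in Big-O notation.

Time complexity: O(log^2 n).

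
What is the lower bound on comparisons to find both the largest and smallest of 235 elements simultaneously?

Pair elements first (floor(235/2) comparisons), then find max among winners and min among losers. Total: ceil(3*235/2) - 2 = 351 comparisons.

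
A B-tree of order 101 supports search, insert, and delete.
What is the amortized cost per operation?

B-tree of order 101 has height O(log_101 n). Each operation traverses the tree height. Splits during insert and merges during delete are O(1) each and occur at most once per level. Total cost per operation: O(log_101 n).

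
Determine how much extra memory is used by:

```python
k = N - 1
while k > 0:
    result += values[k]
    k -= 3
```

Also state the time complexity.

Space complexity: O(1).
Only a constant amount of auxiliary storage is used; nothing grows with n.
Time complexity: O(n).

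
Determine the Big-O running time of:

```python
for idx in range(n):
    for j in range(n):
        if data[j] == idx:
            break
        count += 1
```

Time complexity: O(n^2).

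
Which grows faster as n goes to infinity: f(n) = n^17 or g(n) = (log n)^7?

f(n) = n^17 grows faster: any positive polynomial dominates any polylog.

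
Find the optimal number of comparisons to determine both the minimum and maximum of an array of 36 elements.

Naive approach: 70 comparisons (35 for max + 35 for min).
Optimal: Compare elements in pairs first (floor(n/2) = 18 comparisons), then find max among winners and min among losers (17 comparisons each).
Total: ceil(3n/2) - 2 = 52 comparisons. An adversary argument shows this is also a lower bound.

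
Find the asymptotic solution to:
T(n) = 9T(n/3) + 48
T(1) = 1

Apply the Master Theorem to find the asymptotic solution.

a=9, b=3, f(n)=48. log_3(9) = 2. Case 1 of Master Theorem: T(n) = O(n^2).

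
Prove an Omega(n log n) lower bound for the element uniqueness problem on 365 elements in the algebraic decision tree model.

In the algebraic decision tree model, element uniqueness on 365 elements is equivalent to determining which cell of an arrangement of C(365,2) = 66430 hyperplanes x_i = x_j contains the input point. Ben-Or's theorem shows this requires Omega(n log n).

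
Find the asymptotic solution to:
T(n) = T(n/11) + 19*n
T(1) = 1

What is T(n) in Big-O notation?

Geometric series: 19*n*(1 + 1/11 + 1/11^2 + ...) = O(n). T(n) = O(n).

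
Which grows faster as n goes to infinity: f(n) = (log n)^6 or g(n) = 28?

f(n) = (log n)^6 grows faster: any unbounded function dominates a constant.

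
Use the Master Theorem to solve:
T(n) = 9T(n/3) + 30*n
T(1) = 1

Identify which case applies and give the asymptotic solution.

a=9, b=3, f(n)=30*n.
log_3(9) = 2 > 1.
Since f(n) = O(n^1) is polynomially smaller than n^2, Case 1 applies.
T(n) = Theta(n^2).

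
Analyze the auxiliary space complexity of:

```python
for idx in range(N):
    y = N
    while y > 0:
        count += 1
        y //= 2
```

Space complexity: O(1).
Only a constant amount of auxiliary storage is used; nothing grows with n.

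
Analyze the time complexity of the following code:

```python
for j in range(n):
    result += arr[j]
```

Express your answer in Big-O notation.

Time complexity: O(n).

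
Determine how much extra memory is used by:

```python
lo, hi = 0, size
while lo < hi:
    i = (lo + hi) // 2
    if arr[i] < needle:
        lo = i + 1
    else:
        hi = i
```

Space complexity: O(1).
Only a constant amount of auxiliary storage is used; nothing grows with n.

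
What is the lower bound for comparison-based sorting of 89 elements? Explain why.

A comparison-based sorting algorithm corresponds to a decision tree. With 89! possible permutations, the tree has 89! leaves. The height is at least log_2(89!) = Omega(n log n) by Stirling's approximation.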